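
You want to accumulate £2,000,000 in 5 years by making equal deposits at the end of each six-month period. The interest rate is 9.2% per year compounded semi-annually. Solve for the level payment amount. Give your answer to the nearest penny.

£162,001.91

Level ordinary annuity; solve FV = PMT × [((1+r)^n − 1)/r] for PMT.
Periodic rate r = 0.092/2 per half-year; n is counted in half-years.
With n = 10: PMT = 2,000,000 / ([((1+r)^n − 1)/r]) = £162,001.91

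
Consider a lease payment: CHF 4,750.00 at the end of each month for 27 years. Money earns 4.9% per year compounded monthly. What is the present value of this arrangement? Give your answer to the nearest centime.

CHF 852,611.22

This is an ordinary annuity: 324 payments of CHF 4,750.00 at the end of each month.
Periodic rate r = 0.049/12 per month; n is counted in months.
PV = PMT × [(1 − (1+r)^−n)/r] = 4,750 × [1 − (1+r)^−324] / r = CHF 852,611.22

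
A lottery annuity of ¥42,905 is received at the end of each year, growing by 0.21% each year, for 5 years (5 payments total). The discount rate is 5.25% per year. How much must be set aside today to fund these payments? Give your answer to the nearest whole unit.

¥185,216

Periodic rate r = 0.0525 per year.
Growing ordinary annuity: PV = PMT₁ × [1 − ((1+g)/(1+r))^n] / (r − g) = 42,905 × [1 − ((1+0.0021)/(1+r))^5] / (r − 0.0021) = ¥185,216.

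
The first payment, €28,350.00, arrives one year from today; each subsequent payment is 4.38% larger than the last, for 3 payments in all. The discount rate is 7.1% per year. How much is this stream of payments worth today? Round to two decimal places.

€77,412.03

Periodic rate r = 0.071 per year.
Growing ordinary annuity: PV = PMT₁ × [1 − ((1+g)/(1+r))^n] / (r − g) = 28,350 × [1 − ((1+0.0438)/(1+r))^3] / (r − 0.0438) = €77,412.03.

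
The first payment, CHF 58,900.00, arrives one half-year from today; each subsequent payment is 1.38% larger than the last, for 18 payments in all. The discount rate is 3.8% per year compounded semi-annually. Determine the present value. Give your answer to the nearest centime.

CHF 996,507.26

Periodic rate r = 0.038/2 per half-year; n is counted in half-years.
Growing ordinary annuity: PV = PMT₁ × [1 − ((1+g)/(1+r))^n] / (r − g) = 58,900 × [1 − ((1+0.0138)/(1+r))^18] / (r − 0.0138) = CHF 996,507.26.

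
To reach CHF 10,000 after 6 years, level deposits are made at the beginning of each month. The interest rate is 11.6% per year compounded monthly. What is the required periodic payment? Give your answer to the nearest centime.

Level annuity due; solve FV = PMT × [((1+r)^n − 1)/r] × (1+r) for PMT.
Periodic rate r = 0.116/12 per month; n is counted in months.
With n = 72: PMT = 10,000 / ([((1+r)^n − 1)/r] × (1+r)) = CHF 95.83

CHF 95.83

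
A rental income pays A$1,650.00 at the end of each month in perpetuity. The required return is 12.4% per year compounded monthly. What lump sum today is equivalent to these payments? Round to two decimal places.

A$159,677.42

Periodic rate r = 0.124/12 per month.
Level perpetuity: PV = PMT / r = 1,650 / (0.124/12) = A$159,677.42.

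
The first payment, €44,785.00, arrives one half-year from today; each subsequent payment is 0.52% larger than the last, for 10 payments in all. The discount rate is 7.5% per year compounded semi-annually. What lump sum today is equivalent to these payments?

€375,945.29

Periodic rate r = 0.075/2 per half-year; n is counted in half-years.
Growing ordinary annuity: PV = PMT₁ × [1 − ((1+g)/(1+r))^n] / (r − g) = 44,785 × [1 − ((1+0.0052)/(1+r))^10] / (r − 0.0052) = €375,945.29.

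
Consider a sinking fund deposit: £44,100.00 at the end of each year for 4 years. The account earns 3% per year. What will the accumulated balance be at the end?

£184,497.95

This is an ordinary annuity: 4 deposits of £44,100.00 at the end of each year.
Periodic rate r = 0.03 per year.
FV = PMT × [((1+r)^n − 1)/r] = 44,100 × [(1+r)^4 − 1] / r = £184,497.95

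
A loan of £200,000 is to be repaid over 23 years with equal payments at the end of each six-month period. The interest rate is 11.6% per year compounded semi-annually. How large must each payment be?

£12,537.26

Level ordinary annuity; solve PV = PMT × [(1 − (1+r)^−n)/r] for PMT.
Periodic rate r = 0.116/2 per half-year; n is counted in half-years.
With n = 46: PMT = 200,000 / ([(1 − (1+r)^−n)/r]) = £12,537.26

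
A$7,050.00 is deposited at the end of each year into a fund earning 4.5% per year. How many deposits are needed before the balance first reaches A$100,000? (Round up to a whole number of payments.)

12 payments

Periodic rate r = 0.045 per year.
Ordinary annuity FV: 100,000 = 7,050 × [((1+r)^n − 1)/r].
(1+r)^n = 1 + 100,000 × r / 7,050, so n = ln(1 + 100,000·r/7,050) / ln(1+r) = 11.22.
Round up to a whole number of payments: n = 12.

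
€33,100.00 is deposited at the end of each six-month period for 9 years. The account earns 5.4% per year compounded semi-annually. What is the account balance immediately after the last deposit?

This is an ordinary annuity: 18 deposits of €33,100.00 at the end of each six-month period.
Periodic rate r = 0.054/2 per half-year; n is counted in half-years.
FV = PMT × [((1+r)^n − 1)/r] = 33,100 × [(1+r)^18 − 1] / r = €754,379.67

€754,379.67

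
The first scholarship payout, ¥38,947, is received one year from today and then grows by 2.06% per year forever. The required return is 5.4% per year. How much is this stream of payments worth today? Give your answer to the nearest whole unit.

¥1,166,078

Periodic rate r = 0.054 per year.
Growing perpetuity (Gordon): PV = PMT₁ / (r − g) = 38,947 / (r − 0.0206) = ¥1,166,078.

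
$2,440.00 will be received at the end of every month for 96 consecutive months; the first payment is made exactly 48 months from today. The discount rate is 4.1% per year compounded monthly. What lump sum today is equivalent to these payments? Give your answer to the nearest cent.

$169,876.83

Ordinary annuity of 96 payments, first payment at period 48.
Periodic rate r = 0.041/12 per month; n is counted in months.
The ordinary-annuity PV formula values the stream one period before the first payment (period 47); discount that back 47 periods:
PV₀ = 2,440 × [1 − (1+r)^−96] / r × (1+r)^−47 = $169,876.83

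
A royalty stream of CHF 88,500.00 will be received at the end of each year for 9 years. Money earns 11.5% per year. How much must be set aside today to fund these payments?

CHF 480,649.20

This is an ordinary annuity: 9 payments of CHF 88,500.00 at the end of each year.
Periodic rate r = 0.115 per year.
PV = PMT × [(1 − (1+r)^−n)/r] = 88,500 × [1 − (1+r)^−9] / r = CHF 480,649.20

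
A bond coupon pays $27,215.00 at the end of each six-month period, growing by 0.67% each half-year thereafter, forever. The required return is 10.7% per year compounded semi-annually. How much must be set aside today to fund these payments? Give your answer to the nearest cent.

$581,517.09

Periodic rate r = 0.107/2 per half-year.
Growing perpetuity (Gordon): PV = PMT₁ / (r − g) = 27,215 / (r − 0.0067) = $581,517.09.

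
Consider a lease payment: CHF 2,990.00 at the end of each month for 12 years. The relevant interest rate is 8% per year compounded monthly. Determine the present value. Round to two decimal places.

CHF 276,224.57

This is an ordinary annuity: 144 payments of CHF 2,990.00 at the end of each month.
Periodic rate r = 0.08/12 per month; n is counted in months.
PV = PMT × [(1 − (1+r)^−n)/r] = 2,990 × [1 − (1+r)^−144] / r = CHF 276,224.57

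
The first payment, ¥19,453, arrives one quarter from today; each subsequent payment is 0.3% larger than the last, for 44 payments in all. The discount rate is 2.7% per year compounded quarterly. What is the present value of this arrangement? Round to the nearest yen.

Periodic rate r = 0.027/4 per quarter; n is counted in quarters.
Growing ordinary annuity: PV = PMT₁ × [1 − ((1+g)/(1+r))^n] / (r − g) = 19,453 × [1 − ((1+0.003)/(1+r))^44] / (r − 0.003) = ¥785,525.

¥785,525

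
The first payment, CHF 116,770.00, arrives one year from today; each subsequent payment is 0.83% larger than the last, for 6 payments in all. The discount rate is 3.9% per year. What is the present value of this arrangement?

Periodic rate r = 0.039 per year.
Growing ordinary annuity: PV = PMT₁ × [1 − ((1+g)/(1+r))^n] / (r − g) = 116,770 × [1 − ((1+0.0083)/(1+r))^6] / (r − 0.0083) = CHF 626,429.38.

CHF 626,429.38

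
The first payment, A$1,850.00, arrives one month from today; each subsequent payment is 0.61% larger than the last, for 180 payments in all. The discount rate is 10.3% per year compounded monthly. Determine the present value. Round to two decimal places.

A$266,973.12

Periodic rate r = 0.103/12 per month; n is counted in months.
Growing ordinary annuity: PV = PMT₁ × [1 − ((1+g)/(1+r))^n] / (r − g) = 1,850 × [1 − ((1+0.0061)/(1+r))^180] / (r − 0.0061) = A$266,973.12.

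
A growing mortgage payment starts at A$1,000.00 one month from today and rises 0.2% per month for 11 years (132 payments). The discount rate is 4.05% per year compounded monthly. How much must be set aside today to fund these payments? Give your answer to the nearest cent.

Periodic rate r = 0.0405/12 per month; n is counted in months.
Growing ordinary annuity: PV = PMT₁ × [1 − ((1+g)/(1+r))^n] / (r − g) = 1,000 × [1 − ((1+0.002)/(1+r))^132] / (r − 0.002) = A$120,418.87.

A$120,418.87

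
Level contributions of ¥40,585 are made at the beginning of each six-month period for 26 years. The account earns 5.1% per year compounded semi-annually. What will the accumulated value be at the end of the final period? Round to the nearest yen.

¥4,413,115

This is an annuity due: 52 deposits of ¥40,585 at the beginning of each six-month period.
Periodic rate r = 0.051/2 per half-year; n is counted in half-years.
FV = PMT × [((1+r)^n − 1)/r] × (1+r) = 40,585 × [(1+r)^52 − 1] / r × (1+r) = ¥4,413,115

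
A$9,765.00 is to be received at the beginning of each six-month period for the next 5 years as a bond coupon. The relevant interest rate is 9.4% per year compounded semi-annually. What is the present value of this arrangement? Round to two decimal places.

A$80,109.59

This is an annuity due: 10 payments of A$9,765.00 at the beginning of each six-month period.
Periodic rate r = 0.094/2 per half-year; n is counted in half-years.
PV = PMT × [(1 − (1+r)^−n)/r] × (1+r) = 9,765 × [1 − (1+r)^−10] / r × (1+r) = A$80,109.59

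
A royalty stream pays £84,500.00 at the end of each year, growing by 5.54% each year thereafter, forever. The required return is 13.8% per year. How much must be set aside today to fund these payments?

£1,023,002.42

Periodic rate r = 0.138 per year.
Growing perpetuity (Gordon): PV = PMT₁ / (r − g) = 84,500 / (r − 0.0554) = £1,023,002.42.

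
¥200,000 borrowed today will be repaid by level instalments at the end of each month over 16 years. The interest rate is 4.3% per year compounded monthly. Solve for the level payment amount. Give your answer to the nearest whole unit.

¥1,443

Level ordinary annuity; solve PV = PMT × [(1 − (1+r)^−n)/r] for PMT.
Periodic rate r = 0.043/12 per month; n is counted in months.
With n = 192: PMT = 200,000 / ([(1 − (1+r)^−n)/r]) = ¥1,443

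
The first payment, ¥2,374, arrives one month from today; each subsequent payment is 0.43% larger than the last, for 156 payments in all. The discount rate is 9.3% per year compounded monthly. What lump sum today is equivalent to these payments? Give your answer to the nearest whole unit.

Periodic rate r = 0.093/12 per month; n is counted in months.
Growing ordinary annuity: PV = PMT₁ × [1 − ((1+g)/(1+r))^n] / (r − g) = 2,374 × [1 − ((1+0.0043)/(1+r))^156] / (r − 0.0043) = ¥285,098.

¥285,098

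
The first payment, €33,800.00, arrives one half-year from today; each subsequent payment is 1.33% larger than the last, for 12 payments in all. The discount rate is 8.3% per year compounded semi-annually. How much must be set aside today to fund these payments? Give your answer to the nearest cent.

€336,372.04

Periodic rate r = 0.083/2 per half-year; n is counted in half-years.
Growing ordinary annuity: PV = PMT₁ × [1 − ((1+g)/(1+r))^n] / (r − g) = 33,800 × [1 − ((1+0.0133)/(1+r))^12] / (r − 0.0133) = €336,372.04.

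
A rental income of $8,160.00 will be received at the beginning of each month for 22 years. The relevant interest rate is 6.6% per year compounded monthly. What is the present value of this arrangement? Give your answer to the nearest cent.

This is an annuity due: 264 payments of $8,160.00 at the beginning of each month.
Periodic rate r = 0.066/12 per month; n is counted in months.
PV = PMT × [(1 − (1+r)^−n)/r] × (1+r) = 8,160 × [1 − (1+r)^−264] / r × (1+r) = $1,141,172.27

$1,141,172.27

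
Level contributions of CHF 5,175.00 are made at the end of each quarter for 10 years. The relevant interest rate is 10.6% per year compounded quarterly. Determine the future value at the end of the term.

This is an ordinary annuity: 40 deposits of CHF 5,175.00 at the end of each quarter.
Periodic rate r = 0.106/4 per quarter; n is counted in quarters.
FV = PMT × [((1+r)^n − 1)/r] = 5,175 × [(1+r)^40 − 1] / r = CHF 360,650.20

CHF 360,650.20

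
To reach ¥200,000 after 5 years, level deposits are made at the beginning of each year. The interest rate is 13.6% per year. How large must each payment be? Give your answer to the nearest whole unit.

¥26,847

Level annuity due; solve FV = PMT × [((1+r)^n − 1)/r] × (1+r) for PMT.
Periodic rate r = 0.136 per year.
With n = 5: PMT = 200,000 / ([((1+r)^n − 1)/r] × (1+r)) = ¥26,847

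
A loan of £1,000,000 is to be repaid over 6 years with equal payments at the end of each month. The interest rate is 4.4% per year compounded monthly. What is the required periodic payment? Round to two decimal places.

£15,828.10

Level ordinary annuity; solve PV = PMT × [(1 − (1+r)^−n)/r] for PMT.
Periodic rate r = 0.044/12 per month; n is counted in months.
With n = 72: PMT = 1,000,000 / ([(1 − (1+r)^−n)/r]) = £15,828.10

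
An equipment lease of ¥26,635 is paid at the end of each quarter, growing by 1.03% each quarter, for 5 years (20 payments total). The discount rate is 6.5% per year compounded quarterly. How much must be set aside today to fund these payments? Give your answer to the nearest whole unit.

¥496,026

Periodic rate r = 0.065/4 per quarter; n is counted in quarters.
Growing ordinary annuity: PV = PMT₁ × [1 − ((1+g)/(1+r))^n] / (r − g) = 26,635 × [1 − ((1+0.0103)/(1+r))^20] / (r − 0.0103) = ¥496,026.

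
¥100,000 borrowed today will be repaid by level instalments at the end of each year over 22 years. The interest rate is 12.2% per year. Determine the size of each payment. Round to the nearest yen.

¥13,253

Level ordinary annuity; solve PV = PMT × [(1 − (1+r)^−n)/r] for PMT.
Periodic rate r = 0.122 per year.
With n = 22: PMT = 100,000 / ([(1 − (1+r)^−n)/r]) = ¥13,253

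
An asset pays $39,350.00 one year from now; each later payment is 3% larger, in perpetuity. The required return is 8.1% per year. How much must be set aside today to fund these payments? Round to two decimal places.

$771,568.63

Periodic rate r = 0.081 per year.
Growing perpetuity (Gordon): PV = PMT₁ / (r − g) = 39,350 / (r − 0.03) = $771,568.63.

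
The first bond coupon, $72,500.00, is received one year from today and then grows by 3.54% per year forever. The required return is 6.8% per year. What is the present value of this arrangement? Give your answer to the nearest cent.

Periodic rate r = 0.068 per year.
Growing perpetuity (Gordon): PV = PMT₁ / (r − g) = 72,500 / (r − 0.0354) = $2,223,926.38.

$2,223,926.38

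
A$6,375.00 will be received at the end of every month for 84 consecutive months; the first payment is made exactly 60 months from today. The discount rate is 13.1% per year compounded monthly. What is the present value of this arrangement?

A$184,118.57

Ordinary annuity of 84 payments, first payment at period 60.
Periodic rate r = 0.131/12 per month; n is counted in months.
The ordinary-annuity PV formula values the stream one period before the first payment (period 59); discount that back 59 periods:
PV₀ = 6,375 × [1 − (1+r)^−84] / r × (1+r)^−59 = A$184,118.57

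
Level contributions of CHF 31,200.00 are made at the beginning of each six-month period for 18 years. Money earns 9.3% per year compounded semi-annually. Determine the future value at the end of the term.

This is an annuity due: 36 deposits of CHF 31,200.00 at the beginning of each six-month period.
Periodic rate r = 0.093/2 per half-year; n is counted in half-years.
FV = PMT × [((1+r)^n − 1)/r] × (1+r) = 31,200 × [(1+r)^36 − 1] / r × (1+r) = CHF 2,904,060.83

CHF 2,904,060.83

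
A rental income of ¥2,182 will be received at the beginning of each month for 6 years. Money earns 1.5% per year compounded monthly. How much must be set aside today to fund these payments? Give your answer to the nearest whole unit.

¥150,340

This is an annuity due: 72 payments of ¥2,182 at the beginning of each month.
Periodic rate r = 0.015/12 per month; n is counted in months.
PV = PMT × [(1 − (1+r)^−n)/r] × (1+r) = 2,182 × [1 − (1+r)^−72] / r × (1+r) = ¥150,340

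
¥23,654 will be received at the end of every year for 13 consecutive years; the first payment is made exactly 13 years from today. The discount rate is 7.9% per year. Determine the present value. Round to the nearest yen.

¥75,487

Ordinary annuity of 13 payments, first payment at period 13.
Periodic rate r = 0.079 per year.
The ordinary-annuity PV formula values the stream one period before the first payment (period 12); discount that back 12 periods:
PV₀ = 23,654 × [1 − (1+r)^−13] / r × (1+r)^−12 = ¥75,487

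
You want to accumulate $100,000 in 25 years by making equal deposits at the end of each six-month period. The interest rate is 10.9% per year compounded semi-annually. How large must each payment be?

$412.84

Level ordinary annuity; solve FV = PMT × [((1+r)^n − 1)/r] for PMT.
Periodic rate r = 0.109/2 per half-year; n is counted in half-years.
With n = 50: PMT = 100,000 / ([((1+r)^n − 1)/r]) = $412.84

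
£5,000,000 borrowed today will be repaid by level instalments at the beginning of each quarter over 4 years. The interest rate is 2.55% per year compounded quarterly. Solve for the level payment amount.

Level annuity due; solve PV = PMT × [(1 − (1+r)^−n)/r] × (1+r) for PMT.
Periodic rate r = 0.0255/4 per quarter; n is counted in quarters.
With n = 16: PMT = 5,000,000 / ([(1 − (1+r)^−n)/r] × (1+r)) = £327,614.03

£327,614.03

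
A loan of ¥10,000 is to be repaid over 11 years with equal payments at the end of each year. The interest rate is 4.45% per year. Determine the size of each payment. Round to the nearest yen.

Level ordinary annuity; solve PV = PMT × [(1 − (1+r)^−n)/r] for PMT.
Periodic rate r = 0.0445 per year.
With n = 11: PMT = 10,000 / ([(1 − (1+r)^−n)/r]) = ¥1,169

¥1,169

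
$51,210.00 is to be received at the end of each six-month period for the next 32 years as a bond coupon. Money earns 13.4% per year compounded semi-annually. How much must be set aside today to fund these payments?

$752,284.74

This is an ordinary annuity: 64 payments of $51,210.00 at the end of each six-month period.
Periodic rate r = 0.134/2 per half-year; n is counted in half-years.
PV = PMT × [(1 − (1+r)^−n)/r] = 51,210 × [1 − (1+r)^−64] / r = $752,284.74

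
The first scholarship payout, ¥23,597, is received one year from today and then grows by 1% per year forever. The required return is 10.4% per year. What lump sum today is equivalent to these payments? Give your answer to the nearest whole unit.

¥251,032

Periodic rate r = 0.104 per year.
Growing perpetuity (Gordon): PV = PMT₁ / (r − g) = 23,597 / (r − 0.01) = ¥251,032.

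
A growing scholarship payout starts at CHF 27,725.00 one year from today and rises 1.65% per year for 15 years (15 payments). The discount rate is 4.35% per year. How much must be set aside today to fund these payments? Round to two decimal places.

Periodic rate r = 0.0435 per year.
Growing ordinary annuity: PV = PMT₁ × [1 − ((1+g)/(1+r))^n] / (r − g) = 27,725 × [1 − ((1+0.0165)/(1+r))^15] / (r − 0.0165) = CHF 333,854.25.

CHF 333,854.25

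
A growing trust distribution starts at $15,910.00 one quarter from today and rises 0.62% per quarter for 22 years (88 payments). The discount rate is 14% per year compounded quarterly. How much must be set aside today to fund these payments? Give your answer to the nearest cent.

Periodic rate r = 0.14/4 per quarter; n is counted in quarters.
Growing ordinary annuity: PV = PMT₁ × [1 − ((1+g)/(1+r))^n] / (r − g) = 15,910 × [1 − ((1+0.0062)/(1+r))^88] / (r − 0.0062) = $506,325.72.

$506,325.72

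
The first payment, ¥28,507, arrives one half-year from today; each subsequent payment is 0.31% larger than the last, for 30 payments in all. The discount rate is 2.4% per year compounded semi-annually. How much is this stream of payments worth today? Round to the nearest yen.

¥745,650

Periodic rate r = 0.024/2 per half-year; n is counted in half-years.
Growing ordinary annuity: PV = PMT₁ × [1 − ((1+g)/(1+r))^n] / (r − g) = 28,507 × [1 − ((1+0.0031)/(1+r))^30] / (r − 0.0031) = ¥745,650.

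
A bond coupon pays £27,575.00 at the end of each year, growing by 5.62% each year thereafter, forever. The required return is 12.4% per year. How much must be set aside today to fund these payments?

Periodic rate r = 0.124 per year.
Growing perpetuity (Gordon): PV = PMT₁ / (r − g) = 27,575 / (r − 0.0562) = £406,710.91.

£406,710.91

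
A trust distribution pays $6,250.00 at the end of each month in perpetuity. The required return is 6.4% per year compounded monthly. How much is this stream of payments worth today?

Periodic rate r = 0.064/12 per month.
Level perpetuity: PV = PMT / r = 6,250 / (0.064/12) = $1,171,875.00.

$1,171,875.00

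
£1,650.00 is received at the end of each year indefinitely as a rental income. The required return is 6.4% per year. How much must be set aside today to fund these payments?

Periodic rate r = 0.064 per year.
Level perpetuity: PV = PMT / r = 1,650 / (0.064) = £25,781.25.

£25,781.25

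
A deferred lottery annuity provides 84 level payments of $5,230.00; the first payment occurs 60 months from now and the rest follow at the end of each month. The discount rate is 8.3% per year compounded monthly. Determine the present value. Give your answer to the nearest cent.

Ordinary annuity of 84 payments, first payment at period 60.
Periodic rate r = 0.083/12 per month; n is counted in months.
The ordinary-annuity PV formula values the stream one period before the first payment (period 59); discount that back 59 periods:
PV₀ = 5,230 × [1 − (1+r)^−84] / r × (1+r)^−59 = $221,302.54

$221,302.54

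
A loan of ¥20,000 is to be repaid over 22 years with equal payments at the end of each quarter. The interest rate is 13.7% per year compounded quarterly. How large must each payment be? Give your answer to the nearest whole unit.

¥722

Level ordinary annuity; solve PV = PMT × [(1 − (1+r)^−n)/r] for PMT.
Periodic rate r = 0.137/4 per quarter; n is counted in quarters.
With n = 88: PMT = 20,000 / ([(1 − (1+r)^−n)/r]) = ¥722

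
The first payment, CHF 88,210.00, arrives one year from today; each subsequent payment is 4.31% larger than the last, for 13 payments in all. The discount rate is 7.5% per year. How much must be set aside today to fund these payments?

CHF 896,009.69

Periodic rate r = 0.075 per year.
Growing ordinary annuity: PV = PMT₁ × [1 − ((1+g)/(1+r))^n] / (r − g) = 88,210 × [1 − ((1+0.0431)/(1+r))^13] / (r − 0.0431) = CHF 896,009.69.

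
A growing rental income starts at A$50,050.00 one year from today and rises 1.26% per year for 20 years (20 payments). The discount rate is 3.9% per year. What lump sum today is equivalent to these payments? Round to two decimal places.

A$762,787.01

Periodic rate r = 0.039 per year.
Growing ordinary annuity: PV = PMT₁ × [1 − ((1+g)/(1+r))^n] / (r − g) = 50,050 × [1 − ((1+0.0126)/(1+r))^20] / (r − 0.0126) = A$762,787.01.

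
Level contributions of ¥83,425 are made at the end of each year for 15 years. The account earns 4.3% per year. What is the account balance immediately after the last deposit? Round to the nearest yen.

This is an ordinary annuity: 15 deposits of ¥83,425 at the end of each year.
Periodic rate r = 0.043 per year.
FV = PMT × [((1+r)^n − 1)/r] = 83,425 × [(1+r)^15 − 1] / r = ¥1,708,199

¥1,708,199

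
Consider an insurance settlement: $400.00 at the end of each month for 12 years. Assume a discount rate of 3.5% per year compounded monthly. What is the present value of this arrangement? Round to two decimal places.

This is an ordinary annuity: 144 payments of $400.00 at the end of each month.
Periodic rate r = 0.035/12 per month; n is counted in months.
PV = PMT × [(1 − (1+r)^−n)/r] = 400 × [1 − (1+r)^−144] / r = $46,978.48

$46,978.48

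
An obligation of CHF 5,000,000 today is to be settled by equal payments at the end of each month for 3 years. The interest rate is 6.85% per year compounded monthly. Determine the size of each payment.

Level ordinary annuity; solve PV = PMT × [(1 − (1+r)^−n)/r] for PMT.
Periodic rate r = 0.0685/12 per month; n is counted in months.
With n = 36: PMT = 5,000,000 / ([(1 − (1+r)^−n)/r]) = CHF 154,042.80

CHF 154,042.80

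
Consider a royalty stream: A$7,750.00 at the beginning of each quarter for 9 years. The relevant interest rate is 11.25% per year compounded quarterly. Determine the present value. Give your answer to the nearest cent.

A$178,929.23

This is an annuity due: 36 payments of A$7,750.00 at the beginning of each quarter.
Periodic rate r = 0.1125/4 per quarter; n is counted in quarters.
PV = PMT × [(1 − (1+r)^−n)/r] × (1+r) = 7,750 × [1 − (1+r)^−36] / r × (1+r) = A$178,929.23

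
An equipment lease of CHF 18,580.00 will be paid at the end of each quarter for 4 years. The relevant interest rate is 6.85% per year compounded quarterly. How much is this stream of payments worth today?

CHF 258,115.15

This is an ordinary annuity: 16 payments of CHF 18,580.00 at the end of each quarter.
Periodic rate r = 0.0685/4 per quarter; n is counted in quarters.
PV = PMT × [(1 − (1+r)^−n)/r] = 18,580 × [1 − (1+r)^−16] / r = CHF 258,115.15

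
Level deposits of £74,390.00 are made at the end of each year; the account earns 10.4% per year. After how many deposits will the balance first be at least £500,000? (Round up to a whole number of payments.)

6 payments

Periodic rate r = 0.104 per year.
Ordinary annuity FV: 500,000 = 74,390 × [((1+r)^n − 1)/r].
(1+r)^n = 1 + 500,000 × r / 74,390, so n = ln(1 + 500,000·r/74,390) / ln(1+r) = 5.36.
Round up to a whole number of payments: n = 6.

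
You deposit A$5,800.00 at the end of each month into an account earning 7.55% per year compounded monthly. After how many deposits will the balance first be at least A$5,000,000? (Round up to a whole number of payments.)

Periodic rate r = 0.0755/12 per month; n is counted in months.
Ordinary annuity FV: 5,000,000 = 5,800 × [((1+r)^n − 1)/r].
(1+r)^n = 1 + 5,000,000 × r / 5,800, so n = ln(1 + 5,000,000·r/5,800) / ln(1+r) = 296.56.
Round up to a whole number of payments: n = 297.

297 payments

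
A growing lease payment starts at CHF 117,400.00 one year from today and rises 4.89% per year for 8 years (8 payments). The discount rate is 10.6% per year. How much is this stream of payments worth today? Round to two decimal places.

CHF 710,604.13

Periodic rate r = 0.106 per year.
Growing ordinary annuity: PV = PMT₁ × [1 − ((1+g)/(1+r))^n] / (r − g) = 117,400 × [1 − ((1+0.0489)/(1+r))^8] / (r − 0.0489) = CHF 710,604.13.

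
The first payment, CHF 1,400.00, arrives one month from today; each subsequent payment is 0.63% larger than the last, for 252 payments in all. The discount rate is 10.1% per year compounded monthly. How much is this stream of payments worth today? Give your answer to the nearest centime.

CHF 271,910.62

Periodic rate r = 0.101/12 per month; n is counted in months.
Growing ordinary annuity: PV = PMT₁ × [1 − ((1+g)/(1+r))^n] / (r − g) = 1,400 × [1 − ((1+0.0063)/(1+r))^252] / (r − 0.0063) = CHF 271,910.62.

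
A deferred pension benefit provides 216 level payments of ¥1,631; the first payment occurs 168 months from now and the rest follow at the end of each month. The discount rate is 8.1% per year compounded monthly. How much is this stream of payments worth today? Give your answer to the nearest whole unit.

Ordinary annuity of 216 payments, first payment at period 168.
Periodic rate r = 0.081/12 per month; n is counted in months.
The ordinary-annuity PV formula values the stream one period before the first payment (period 167); discount that back 167 periods:
PV₀ = 1,631 × [1 − (1+r)^−216] / r × (1+r)^−167 = ¥60,194

¥60,194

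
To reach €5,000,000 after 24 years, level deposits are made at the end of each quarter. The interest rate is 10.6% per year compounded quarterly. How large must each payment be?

Level ordinary annuity; solve FV = PMT × [((1+r)^n − 1)/r] for PMT.
Periodic rate r = 0.106/4 per quarter; n is counted in quarters.
With n = 96: PMT = 5,000,000 / ([((1+r)^n − 1)/r]) = €11,709.38

€11,709.38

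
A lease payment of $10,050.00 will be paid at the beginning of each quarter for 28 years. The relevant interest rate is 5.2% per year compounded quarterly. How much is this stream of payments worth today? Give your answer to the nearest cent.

This is an annuity due: 112 payments of $10,050.00 at the beginning of each quarter.
Periodic rate r = 0.052/4 per quarter; n is counted in quarters.
PV = PMT × [(1 − (1+r)^−n)/r] × (1+r) = 10,050 × [1 − (1+r)^−112] / r × (1+r) = $598,806.15

$598,806.15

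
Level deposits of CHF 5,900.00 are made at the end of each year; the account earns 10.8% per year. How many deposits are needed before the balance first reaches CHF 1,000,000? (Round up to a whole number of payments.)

29 payments

Periodic rate r = 0.108 per year.
Ordinary annuity FV: 1,000,000 = 5,900 × [((1+r)^n − 1)/r].
(1+r)^n = 1 + 1,000,000 × r / 5,900, so n = ln(1 + 1,000,000·r/5,900) / ln(1+r) = 28.87.
Round up to a whole number of payments: n = 29.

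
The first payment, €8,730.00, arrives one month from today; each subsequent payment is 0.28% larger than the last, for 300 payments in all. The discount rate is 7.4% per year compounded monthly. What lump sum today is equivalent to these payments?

Periodic rate r = 0.074/12 per month; n is counted in months.
Growing ordinary annuity: PV = PMT₁ × [1 − ((1+g)/(1+r))^n] / (r − g) = 8,730 × [1 − ((1+0.0028)/(1+r))^300] / (r − 0.0028) = €1,644,358.02.

€1,644,358.02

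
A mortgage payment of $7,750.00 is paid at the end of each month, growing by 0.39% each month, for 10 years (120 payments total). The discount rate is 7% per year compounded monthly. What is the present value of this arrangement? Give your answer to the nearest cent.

$826,427.18

Periodic rate r = 0.07/12 per month; n is counted in months.
Growing ordinary annuity: PV = PMT₁ × [1 − ((1+g)/(1+r))^n] / (r − g) = 7,750 × [1 − ((1+0.0039)/(1+r))^120] / (r − 0.0039) = $826,427.18.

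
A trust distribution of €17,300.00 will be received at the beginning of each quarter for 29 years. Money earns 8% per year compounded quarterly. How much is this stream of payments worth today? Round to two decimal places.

€793,585.14

This is an annuity due: 116 payments of €17,300.00 at the beginning of each quarter.
Periodic rate r = 0.08/4 per quarter; n is counted in quarters.
PV = PMT × [(1 − (1+r)^−n)/r] × (1+r) = 17,300 × [1 − (1+r)^−116] / r × (1+r) = €793,585.14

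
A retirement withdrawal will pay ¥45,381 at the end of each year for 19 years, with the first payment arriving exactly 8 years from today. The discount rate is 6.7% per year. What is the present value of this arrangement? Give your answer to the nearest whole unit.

¥304,713

Ordinary annuity of 19 payments, first payment at period 8.
Periodic rate r = 0.067 per year.
The ordinary-annuity PV formula values the stream one period before the first payment (period 7); discount that back 7 periods:
PV₀ = 45,381 × [1 − (1+r)^−19] / r × (1+r)^−7 = ¥304,713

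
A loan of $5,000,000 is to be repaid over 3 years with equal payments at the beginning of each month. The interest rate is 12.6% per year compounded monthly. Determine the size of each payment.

$165,767.49

Level annuity due; solve PV = PMT × [(1 − (1+r)^−n)/r] × (1+r) for PMT.
Periodic rate r = 0.126/12 per month; n is counted in months.
With n = 36: PMT = 5,000,000 / ([(1 − (1+r)^−n)/r] × (1+r)) = $165,767.49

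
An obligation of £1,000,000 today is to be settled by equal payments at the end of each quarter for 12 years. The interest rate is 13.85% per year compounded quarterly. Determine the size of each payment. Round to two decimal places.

Level ordinary annuity; solve PV = PMT × [(1 − (1+r)^−n)/r] for PMT.
Periodic rate r = 0.1385/4 per quarter; n is counted in quarters.
With n = 48: PMT = 1,000,000 / ([(1 − (1+r)^−n)/r]) = £43,021.61

£43,021.61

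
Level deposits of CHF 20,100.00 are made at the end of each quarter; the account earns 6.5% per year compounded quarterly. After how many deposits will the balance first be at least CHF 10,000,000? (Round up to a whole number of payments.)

Periodic rate r = 0.065/4 per quarter; n is counted in quarters.
Ordinary annuity FV: 10,000,000 = 20,100 × [((1+r)^n − 1)/r].
(1+r)^n = 1 + 10,000,000 × r / 20,100, so n = ln(1 + 10,000,000·r/20,100) / ln(1+r) = 136.89.
Round up to a whole number of payments: n = 137.

137 payments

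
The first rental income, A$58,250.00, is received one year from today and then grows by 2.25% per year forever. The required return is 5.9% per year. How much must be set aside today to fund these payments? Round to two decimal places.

A$1,595,890.41

Periodic rate r = 0.059 per year.
Growing perpetuity (Gordon): PV = PMT₁ / (r − g) = 58,250 / (r − 0.0225) = A$1,595,890.41.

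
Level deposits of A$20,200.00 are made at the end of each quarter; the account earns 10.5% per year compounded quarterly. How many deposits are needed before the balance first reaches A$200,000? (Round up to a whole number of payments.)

Periodic rate r = 0.105/4 per quarter; n is counted in quarters.
Ordinary annuity FV: 200,000 = 20,200 × [((1+r)^n − 1)/r].
(1+r)^n = 1 + 200,000 × r / 20,200, so n = ln(1 + 200,000·r/20,200) / ln(1+r) = 8.92.
Round up to a whole number of payments: n = 9.

9 payments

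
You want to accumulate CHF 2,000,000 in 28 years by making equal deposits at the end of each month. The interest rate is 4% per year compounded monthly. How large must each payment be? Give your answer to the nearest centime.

Level ordinary annuity; solve FV = PMT × [((1+r)^n − 1)/r] for PMT.
Periodic rate r = 0.04/12 per month; n is counted in months.
With n = 336: PMT = 2,000,000 / ([((1+r)^n − 1)/r]) = CHF 3,237.58

CHF 3,237.58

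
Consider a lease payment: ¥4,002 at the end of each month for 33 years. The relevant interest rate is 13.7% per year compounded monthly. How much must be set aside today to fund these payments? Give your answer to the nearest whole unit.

¥346,628

This is an ordinary annuity: 396 payments of ¥4,002 at the end of each month.
Periodic rate r = 0.137/12 per month; n is counted in months.
PV = PMT × [(1 − (1+r)^−n)/r] = 4,002 × [1 − (1+r)^−396] / r = ¥346,628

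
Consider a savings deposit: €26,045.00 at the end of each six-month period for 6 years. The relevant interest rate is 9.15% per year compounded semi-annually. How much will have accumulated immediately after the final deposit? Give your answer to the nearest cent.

€404,505.84

This is an ordinary annuity: 12 deposits of €26,045.00 at the end of each six-month period.
Periodic rate r = 0.0915/2 per half-year; n is counted in half-years.
FV = PMT × [((1+r)^n − 1)/r] = 26,045 × [(1+r)^12 − 1] / r = €404,505.84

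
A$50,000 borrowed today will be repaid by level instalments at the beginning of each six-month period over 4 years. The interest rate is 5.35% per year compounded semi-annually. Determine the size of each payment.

Level annuity due; solve PV = PMT × [(1 − (1+r)^−n)/r] × (1+r) for PMT.
Periodic rate r = 0.0535/2 per half-year; n is counted in half-years.
With n = 8: PMT = 50,000 / ([(1 − (1+r)^−n)/r] × (1+r)) = A$6,842.46

A$6,842.46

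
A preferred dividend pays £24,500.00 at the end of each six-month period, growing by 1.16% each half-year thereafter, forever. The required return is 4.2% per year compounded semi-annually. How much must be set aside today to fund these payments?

£2,606,382.98

Periodic rate r = 0.042/2 per half-year.
Growing perpetuity (Gordon): PV = PMT₁ / (r − g) = 24,500 / (r − 0.0116) = £2,606,382.98.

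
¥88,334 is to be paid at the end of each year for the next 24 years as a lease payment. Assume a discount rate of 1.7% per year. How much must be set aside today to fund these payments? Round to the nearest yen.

¥1,728,940

This is an ordinary annuity: 24 payments of ¥88,334 at the end of each year.
Periodic rate r = 0.017 per year.
PV = PMT × [(1 − (1+r)^−n)/r] = 88,334 × [1 − (1+r)^−24] / r = ¥1,728,940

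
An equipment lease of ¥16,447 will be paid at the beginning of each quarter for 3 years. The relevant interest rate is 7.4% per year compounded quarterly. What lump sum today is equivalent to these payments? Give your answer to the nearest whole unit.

¥178,793

This is an annuity due: 12 payments of ¥16,447 at the beginning of each quarter.
Periodic rate r = 0.074/4 per quarter; n is counted in quarters.
PV = PMT × [(1 − (1+r)^−n)/r] × (1+r) = 16,447 × [1 − (1+r)^−12] / r × (1+r) = ¥178,793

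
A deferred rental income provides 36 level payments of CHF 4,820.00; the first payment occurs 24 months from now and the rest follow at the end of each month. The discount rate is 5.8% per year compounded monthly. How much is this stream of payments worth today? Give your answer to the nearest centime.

Ordinary annuity of 36 payments, first payment at period 24.
Periodic rate r = 0.058/12 per month; n is counted in months.
The ordinary-annuity PV formula values the stream one period before the first payment (period 23); discount that back 23 periods:
PV₀ = 4,820 × [1 − (1+r)^−36] / r × (1+r)^−23 = CHF 142,230.20

CHF 142,230.20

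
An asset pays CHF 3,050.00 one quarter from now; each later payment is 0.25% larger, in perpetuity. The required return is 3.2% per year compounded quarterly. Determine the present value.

CHF 554,545.45

Periodic rate r = 0.032/4 per quarter.
Growing perpetuity (Gordon): PV = PMT₁ / (r − g) = 3,050 / (r − 0.0025) = CHF 554,545.45.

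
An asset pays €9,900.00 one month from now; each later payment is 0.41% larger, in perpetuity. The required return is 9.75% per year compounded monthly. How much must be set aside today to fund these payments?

Periodic rate r = 0.0975/12 per month.
Growing perpetuity (Gordon): PV = PMT₁ / (r − g) = 9,900 / (r − 0.0041) = €2,459,627.33.

€2,459,627.33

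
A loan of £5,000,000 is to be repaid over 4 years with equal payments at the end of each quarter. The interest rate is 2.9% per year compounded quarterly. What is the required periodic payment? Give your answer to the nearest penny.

£332,105.52

Level ordinary annuity; solve PV = PMT × [(1 − (1+r)^−n)/r] for PMT.
Periodic rate r = 0.029/4 per quarter; n is counted in quarters.
With n = 16: PMT = 5,000,000 / ([(1 − (1+r)^−n)/r]) = £332,105.52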